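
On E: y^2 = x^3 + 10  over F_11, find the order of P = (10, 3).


Compute successive multiples of P until we hit O:
  1P = (10, 3)
  2P = (5, 5)
  3P = (1, 0)
  4P = (5, 6)
  5P = (10, 8)
  6P = O

ord(P) = 6


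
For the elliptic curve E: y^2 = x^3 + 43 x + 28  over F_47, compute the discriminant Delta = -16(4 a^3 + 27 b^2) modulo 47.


4 a^3 + 27 b^2 = 4*43^3 + 27*28^2 = 318028 + 21168 = 339196
Delta = -16 * (339196) = -5427136
Delta mod 47 = 1

Delta = 1 (mod 47)


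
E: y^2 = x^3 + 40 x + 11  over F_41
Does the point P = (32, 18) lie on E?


Check whether y^2 = x^3 + 40 x + 11 (mod 41) for (x, y) = (32, 18).
LHS: y^2 = 18^2 mod 41 = 37
RHS: x^3 + 40 x + 11 = 32^3 + 40*32 + 11 mod 41 = 29
LHS != RHS

No, not on the curve


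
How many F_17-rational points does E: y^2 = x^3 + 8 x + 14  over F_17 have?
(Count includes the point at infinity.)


For each x in F_17, count y with y^2 = x^3 + 8 x + 14 mod 17:
  x = 2: RHS = 4, y in [2, 15]  -> 2 point(s)
  x = 4: RHS = 8, y in [5, 12]  -> 2 point(s)
  x = 5: RHS = 9, y in [3, 14]  -> 2 point(s)
  x = 9: RHS = 16, y in [4, 13]  -> 2 point(s)
  x = 12: RHS = 2, y in [6, 11]  -> 2 point(s)
Affine points: 10. Add the point at infinity: total = 11.

#E(F_17) = 11


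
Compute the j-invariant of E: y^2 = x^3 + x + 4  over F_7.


Delta = -16(4 a^3 + 27 b^2) mod 7 = 3
-1728 * (4 a)^3 = -1728 * (4*1)^3 mod 7 = 1
j = 1 * 3^(-1) mod 7 = 5

j = 5 (mod 7)


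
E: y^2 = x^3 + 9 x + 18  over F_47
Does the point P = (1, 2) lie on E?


Check whether y^2 = x^3 + 9 x + 18 (mod 47) for (x, y) = (1, 2).
LHS: y^2 = 2^2 mod 47 = 4
RHS: x^3 + 9 x + 18 = 1^3 + 9*1 + 18 mod 47 = 28
LHS != RHS

No, not on the curve


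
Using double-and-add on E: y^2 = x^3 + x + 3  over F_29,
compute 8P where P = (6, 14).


k = 8 = 1000_2 (binary, LSB first: 0001)
Double-and-add from P = (6, 14):
  bit 0 = 0: acc unchanged = O
  bit 1 = 0: acc unchanged = O
  bit 2 = 0: acc unchanged = O
  bit 3 = 1: acc = O + (6, 15) = (6, 15)

8P = (6, 15)


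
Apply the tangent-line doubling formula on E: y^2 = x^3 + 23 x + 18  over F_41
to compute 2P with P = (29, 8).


Doubling: s = (3 x1^2 + a) / (2 y1)
s = (3*29^2 + 23) / (2*8) mod 41 = 31
x3 = s^2 - 2 x1 mod 41 = 31^2 - 2*29 = 1
y3 = s (x1 - x3) - y1 mod 41 = 31 * (29 - 1) - 8 = 40

2P = (1, 40)


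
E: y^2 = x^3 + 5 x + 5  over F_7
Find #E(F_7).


For each x in F_7, count y with y^2 = x^3 + 5 x + 5 mod 7:
  x = 1: RHS = 4, y in [2, 5]  -> 2 point(s)
  x = 2: RHS = 2, y in [3, 4]  -> 2 point(s)
  x = 5: RHS = 1, y in [1, 6]  -> 2 point(s)
Affine points: 6. Add the point at infinity: total = 7.

#E(F_7) = 7


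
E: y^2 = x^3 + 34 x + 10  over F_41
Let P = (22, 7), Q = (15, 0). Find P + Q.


P != Q, so use the chord formula.
s = (y2 - y1) / (x2 - x1) = (34) / (34) mod 41 = 1
x3 = s^2 - x1 - x2 mod 41 = 1^2 - 22 - 15 = 5
y3 = s (x1 - x3) - y1 mod 41 = 1 * (22 - 5) - 7 = 10

P + Q = (5, 10)


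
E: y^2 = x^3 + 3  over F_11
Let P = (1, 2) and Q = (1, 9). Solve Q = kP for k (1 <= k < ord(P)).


Enumerate multiples of P until we hit Q = (1, 9):
  1P = (1, 2)
  2P = (2, 0)
  3P = (1, 9)
Match found at i = 3.

k = 3


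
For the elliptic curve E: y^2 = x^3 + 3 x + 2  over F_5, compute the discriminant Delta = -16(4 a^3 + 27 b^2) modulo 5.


4 a^3 + 27 b^2 = 4*3^3 + 27*2^2 = 108 + 108 = 216
Delta = -16 * (216) = -3456
Delta mod 5 = 4

Delta = 4 (mod 5)


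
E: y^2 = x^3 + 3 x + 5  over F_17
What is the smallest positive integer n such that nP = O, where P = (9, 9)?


Compute successive multiples of P until we hit O:
  1P = (9, 9)
  2P = (12, 1)
  3P = (5, 3)
  4P = (1, 3)
  5P = (15, 12)
  6P = (6, 1)
  7P = (11, 14)
  8P = (16, 16)
  ... (continuing to 23P)
  23P = O

ord(P) = 23


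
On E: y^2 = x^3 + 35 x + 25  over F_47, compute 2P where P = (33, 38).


Doubling: s = (3 x1^2 + a) / (2 y1)
s = (3*33^2 + 35) / (2*38) mod 47 = 15
x3 = s^2 - 2 x1 mod 47 = 15^2 - 2*33 = 18
y3 = s (x1 - x3) - y1 mod 47 = 15 * (33 - 18) - 38 = 46

2P = (18, 46)


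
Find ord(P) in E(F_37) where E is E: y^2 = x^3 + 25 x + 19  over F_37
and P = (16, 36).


Compute successive multiples of P until we hit O:
  1P = (16, 36)
  2P = (32, 18)
  3P = (29, 11)
  4P = (20, 3)
  5P = (2, 15)
  6P = (12, 7)
  7P = (13, 32)
  8P = (18, 23)
  ... (continuing to 48P)
  48P = O

ord(P) = 48


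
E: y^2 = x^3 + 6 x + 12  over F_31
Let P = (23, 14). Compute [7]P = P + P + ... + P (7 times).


k = 7 = 111_2 (binary, LSB first: 111)
Double-and-add from P = (23, 14):
  bit 0 = 1: acc = O + (23, 14) = (23, 14)
  bit 1 = 1: acc = (23, 14) + (1, 22) = (12, 13)
  bit 2 = 1: acc = (12, 13) + (6, 27) = (15, 25)

7P = (15, 25)


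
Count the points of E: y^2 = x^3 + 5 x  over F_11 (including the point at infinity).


For each x in F_11, count y with y^2 = x^3 + 5 x + 0 mod 11:
  x = 0: RHS = 0, y in [0]  -> 1 point(s)
  x = 3: RHS = 9, y in [3, 8]  -> 2 point(s)
  x = 6: RHS = 4, y in [2, 9]  -> 2 point(s)
  x = 7: RHS = 4, y in [2, 9]  -> 2 point(s)
  x = 9: RHS = 4, y in [2, 9]  -> 2 point(s)
  x = 10: RHS = 5, y in [4, 7]  -> 2 point(s)
Affine points: 11. Add the point at infinity: total = 12.

#E(F_11) = 12


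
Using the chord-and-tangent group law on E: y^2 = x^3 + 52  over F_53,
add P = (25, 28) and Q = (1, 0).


P != Q, so use the chord formula.
s = (y2 - y1) / (x2 - x1) = (25) / (29) mod 53 = 10
x3 = s^2 - x1 - x2 mod 53 = 10^2 - 25 - 1 = 21
y3 = s (x1 - x3) - y1 mod 53 = 10 * (25 - 21) - 28 = 12

P + Q = (21, 12)


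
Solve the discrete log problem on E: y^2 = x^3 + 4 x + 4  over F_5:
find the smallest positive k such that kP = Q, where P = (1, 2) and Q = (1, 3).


Enumerate multiples of P until we hit Q = (1, 3):
  1P = (1, 2)
  2P = (2, 0)
  3P = (1, 3)
Match found at i = 3.

k = 3


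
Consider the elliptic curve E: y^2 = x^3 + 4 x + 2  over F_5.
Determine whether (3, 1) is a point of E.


Check whether y^2 = x^3 + 4 x + 2 (mod 5) for (x, y) = (3, 1).
LHS: y^2 = 1^2 mod 5 = 1
RHS: x^3 + 4 x + 2 = 3^3 + 4*3 + 2 mod 5 = 1
LHS = RHS

Yes, on the curve


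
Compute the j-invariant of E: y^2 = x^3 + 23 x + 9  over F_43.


Delta = -16(4 a^3 + 27 b^2) mod 43 = 9
-1728 * (4 a)^3 = -1728 * (4*23)^3 mod 43 = 35
j = 35 * 9^(-1) mod 43 = 23

j = 23 (mod 43)


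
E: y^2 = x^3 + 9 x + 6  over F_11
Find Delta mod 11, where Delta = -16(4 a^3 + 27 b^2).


4 a^3 + 27 b^2 = 4*9^3 + 27*6^2 = 2916 + 972 = 3888
Delta = -16 * (3888) = -62208
Delta mod 11 = 8

Delta = 8 (mod 11)


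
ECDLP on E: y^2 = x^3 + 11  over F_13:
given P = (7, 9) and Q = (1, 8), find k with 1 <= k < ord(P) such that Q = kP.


Enumerate multiples of P until we hit Q = (1, 8):
  1P = (7, 9)
  2P = (9, 5)
  3P = (1, 5)
  4P = (4, 6)
  5P = (3, 8)
  6P = (12, 6)
  7P = (11, 9)
  8P = (8, 4)
  9P = (10, 6)
  10P = (10, 7)
  11P = (8, 9)
  12P = (11, 4)
  13P = (12, 7)
  14P = (3, 5)
  15P = (4, 7)
  16P = (1, 8)
Match found at i = 16.

k = 16


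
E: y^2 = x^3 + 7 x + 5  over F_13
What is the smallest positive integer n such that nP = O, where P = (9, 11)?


Compute successive multiples of P until we hit O:
  1P = (9, 11)
  2P = (11, 10)
  3P = (3, 12)
  4P = (5, 10)
  5P = (8, 12)
  6P = (10, 3)
  7P = (6, 4)
  8P = (2, 1)
  ... (continuing to 20P)
  20P = O

ord(P) = 20


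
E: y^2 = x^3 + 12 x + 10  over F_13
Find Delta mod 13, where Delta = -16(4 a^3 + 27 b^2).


4 a^3 + 27 b^2 = 4*12^3 + 27*10^2 = 6912 + 2700 = 9612
Delta = -16 * (9612) = -153792
Delta mod 13 = 11

Delta = 11 (mod 13)


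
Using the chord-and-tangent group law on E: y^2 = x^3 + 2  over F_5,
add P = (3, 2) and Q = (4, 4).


P != Q, so use the chord formula.
s = (y2 - y1) / (x2 - x1) = (2) / (1) mod 5 = 2
x3 = s^2 - x1 - x2 mod 5 = 2^2 - 3 - 4 = 2
y3 = s (x1 - x3) - y1 mod 5 = 2 * (3 - 2) - 2 = 0

P + Q = (2, 0)


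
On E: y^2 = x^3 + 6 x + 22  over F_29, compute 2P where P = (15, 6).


Doubling: s = (3 x1^2 + a) / (2 y1)
s = (3*15^2 + 6) / (2*6) mod 29 = 6
x3 = s^2 - 2 x1 mod 29 = 6^2 - 2*15 = 6
y3 = s (x1 - x3) - y1 mod 29 = 6 * (15 - 6) - 6 = 19

2P = (6, 19)


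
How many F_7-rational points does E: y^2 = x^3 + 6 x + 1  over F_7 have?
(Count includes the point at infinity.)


For each x in F_7, count y with y^2 = x^3 + 6 x + 1 mod 7:
  x = 0: RHS = 1, y in [1, 6]  -> 2 point(s)
  x = 1: RHS = 1, y in [1, 6]  -> 2 point(s)
  x = 2: RHS = 0, y in [0]  -> 1 point(s)
  x = 3: RHS = 4, y in [2, 5]  -> 2 point(s)
  x = 5: RHS = 2, y in [3, 4]  -> 2 point(s)
  x = 6: RHS = 1, y in [1, 6]  -> 2 point(s)
Affine points: 11. Add the point at infinity: total = 12.

#E(F_7) = 12


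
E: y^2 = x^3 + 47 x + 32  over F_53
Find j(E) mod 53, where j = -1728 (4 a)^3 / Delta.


Delta = -16(4 a^3 + 27 b^2) mod 53 = 14
-1728 * (4 a)^3 = -1728 * (4*47)^3 mod 53 = 30
j = 30 * 14^(-1) mod 53 = 40

j = 40 (mod 53)


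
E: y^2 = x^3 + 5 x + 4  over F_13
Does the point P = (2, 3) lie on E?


Check whether y^2 = x^3 + 5 x + 4 (mod 13) for (x, y) = (2, 3).
LHS: y^2 = 3^2 mod 13 = 9
RHS: x^3 + 5 x + 4 = 2^3 + 5*2 + 4 mod 13 = 9
LHS = RHS

Yes, on the curve


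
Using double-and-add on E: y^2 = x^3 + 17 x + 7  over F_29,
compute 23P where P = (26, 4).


k = 23 = 10111_2 (binary, LSB first: 11101)
Double-and-add from P = (26, 4):
  bit 0 = 1: acc = O + (26, 4) = (26, 4)
  bit 1 = 1: acc = (26, 4) + (0, 23) = (27, 9)
  bit 2 = 1: acc = (27, 9) + (1, 5) = (6, 21)
  bit 3 = 0: acc unchanged = (6, 21)
  bit 4 = 1: acc = (6, 21) + (25, 7) = (22, 3)

23P = (22, 3)


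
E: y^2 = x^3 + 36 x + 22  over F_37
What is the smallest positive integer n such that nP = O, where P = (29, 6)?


Compute successive multiples of P until we hit O:
  1P = (29, 6)
  2P = (7, 5)
  3P = (26, 16)
  4P = (26, 21)
  5P = (7, 32)
  6P = (29, 31)
  7P = O

ord(P) = 7


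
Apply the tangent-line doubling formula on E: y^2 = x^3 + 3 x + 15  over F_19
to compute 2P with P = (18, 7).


Doubling: s = (3 x1^2 + a) / (2 y1)
s = (3*18^2 + 3) / (2*7) mod 19 = 14
x3 = s^2 - 2 x1 mod 19 = 14^2 - 2*18 = 8
y3 = s (x1 - x3) - y1 mod 19 = 14 * (18 - 8) - 7 = 0

2P = (8, 0)


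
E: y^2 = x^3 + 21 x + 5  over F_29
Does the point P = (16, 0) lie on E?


Check whether y^2 = x^3 + 21 x + 5 (mod 29) for (x, y) = (16, 0).
LHS: y^2 = 0^2 mod 29 = 0
RHS: x^3 + 21 x + 5 = 16^3 + 21*16 + 5 mod 29 = 0
LHS = RHS

Yes, on the curve


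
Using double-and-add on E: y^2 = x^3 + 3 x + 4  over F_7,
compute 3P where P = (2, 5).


k = 3 = 11_2 (binary, LSB first: 11)
Double-and-add from P = (2, 5):
  bit 0 = 1: acc = O + (2, 5) = (2, 5)
  bit 1 = 1: acc = (2, 5) + (0, 5) = (5, 2)

3P = (5, 2)


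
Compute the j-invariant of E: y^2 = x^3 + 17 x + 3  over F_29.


Delta = -16(4 a^3 + 27 b^2) mod 29 = 13
-1728 * (4 a)^3 = -1728 * (4*17)^3 mod 29 = 23
j = 23 * 13^(-1) mod 29 = 4

j = 4 (mod 29)


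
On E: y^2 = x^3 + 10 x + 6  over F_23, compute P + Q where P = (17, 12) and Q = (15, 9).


P != Q, so use the chord formula.
s = (y2 - y1) / (x2 - x1) = (20) / (21) mod 23 = 13
x3 = s^2 - x1 - x2 mod 23 = 13^2 - 17 - 15 = 22
y3 = s (x1 - x3) - y1 mod 23 = 13 * (17 - 22) - 12 = 15

P + Q = (22, 15)


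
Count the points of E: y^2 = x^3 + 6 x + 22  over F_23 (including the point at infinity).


For each x in F_23, count y with y^2 = x^3 + 6 x + 22 mod 23:
  x = 1: RHS = 6, y in [11, 12]  -> 2 point(s)
  x = 4: RHS = 18, y in [8, 15]  -> 2 point(s)
  x = 5: RHS = 16, y in [4, 19]  -> 2 point(s)
  x = 7: RHS = 16, y in [4, 19]  -> 2 point(s)
  x = 9: RHS = 0, y in [0]  -> 1 point(s)
  x = 10: RHS = 1, y in [1, 22]  -> 2 point(s)
  x = 11: RHS = 16, y in [4, 19]  -> 2 point(s)
  x = 17: RHS = 0, y in [0]  -> 1 point(s)
  x = 19: RHS = 3, y in [7, 16]  -> 2 point(s)
  x = 20: RHS = 0, y in [0]  -> 1 point(s)
  x = 21: RHS = 2, y in [5, 18]  -> 2 point(s)
Affine points: 19. Add the point at infinity: total = 20.

#E(F_23) = 20


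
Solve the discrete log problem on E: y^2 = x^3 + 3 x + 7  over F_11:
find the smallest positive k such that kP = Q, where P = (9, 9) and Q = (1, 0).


Enumerate multiples of P until we hit Q = (1, 0):
  1P = (9, 9)
  2P = (5, 9)
  3P = (8, 2)
  4P = (10, 6)
  5P = (1, 0)
Match found at i = 5.

k = 5


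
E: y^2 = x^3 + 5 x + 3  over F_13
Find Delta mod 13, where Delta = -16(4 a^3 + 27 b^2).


4 a^3 + 27 b^2 = 4*5^3 + 27*3^2 = 500 + 243 = 743
Delta = -16 * (743) = -11888
Delta mod 13 = 7

Delta = 7 (mod 13)


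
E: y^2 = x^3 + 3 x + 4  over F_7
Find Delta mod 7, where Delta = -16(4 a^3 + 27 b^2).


4 a^3 + 27 b^2 = 4*3^3 + 27*4^2 = 108 + 432 = 540
Delta = -16 * (540) = -8640
Delta mod 7 = 5

Delta = 5 (mod 7)


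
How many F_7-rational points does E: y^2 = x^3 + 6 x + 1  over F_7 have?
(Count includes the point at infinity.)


For each x in F_7, count y with y^2 = x^3 + 6 x + 1 mod 7:
  x = 0: RHS = 1, y in [1, 6]  -> 2 point(s)
  x = 1: RHS = 1, y in [1, 6]  -> 2 point(s)
  x = 2: RHS = 0, y in [0]  -> 1 point(s)
  x = 3: RHS = 4, y in [2, 5]  -> 2 point(s)
  x = 5: RHS = 2, y in [3, 4]  -> 2 point(s)
  x = 6: RHS = 1, y in [1, 6]  -> 2 point(s)
Affine points: 11. Add the point at infinity: total = 12.

#E(F_7) = 12


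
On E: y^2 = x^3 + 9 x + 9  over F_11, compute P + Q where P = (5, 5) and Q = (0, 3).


P != Q, so use the chord formula.
s = (y2 - y1) / (x2 - x1) = (9) / (6) mod 11 = 7
x3 = s^2 - x1 - x2 mod 11 = 7^2 - 5 - 0 = 0
y3 = s (x1 - x3) - y1 mod 11 = 7 * (5 - 0) - 5 = 8

P + Q = (0, 8)


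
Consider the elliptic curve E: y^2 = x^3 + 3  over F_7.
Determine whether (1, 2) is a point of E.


Check whether y^2 = x^3 + 0 x + 3 (mod 7) for (x, y) = (1, 2).
LHS: y^2 = 2^2 mod 7 = 4
RHS: x^3 + 0 x + 3 = 1^3 + 0*1 + 3 mod 7 = 4
LHS = RHS

Yes, on the curve


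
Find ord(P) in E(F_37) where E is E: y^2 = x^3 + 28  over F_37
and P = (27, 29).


Compute successive multiples of P until we hit O:
  1P = (27, 29)
  2P = (27, 8)
  3P = O

ord(P) = 3


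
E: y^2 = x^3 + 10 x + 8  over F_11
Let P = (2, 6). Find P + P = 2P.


Doubling: s = (3 x1^2 + a) / (2 y1)
s = (3*2^2 + 10) / (2*6) mod 11 = 0
x3 = s^2 - 2 x1 mod 11 = 0^2 - 2*2 = 7
y3 = s (x1 - x3) - y1 mod 11 = 0 * (2 - 7) - 6 = 5

2P = (7, 5)


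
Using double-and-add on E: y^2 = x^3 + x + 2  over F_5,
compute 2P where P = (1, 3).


k = 2 = 10_2 (binary, LSB first: 01)
Double-and-add from P = (1, 3):
  bit 0 = 0: acc unchanged = O
  bit 1 = 1: acc = O + (4, 0) = (4, 0)

2P = (4, 0)


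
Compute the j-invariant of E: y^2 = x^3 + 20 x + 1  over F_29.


Delta = -16(4 a^3 + 27 b^2) mod 29 = 27
-1728 * (4 a)^3 = -1728 * (4*20)^3 mod 29 = 2
j = 2 * 27^(-1) mod 29 = 28

j = 28 (mod 29)


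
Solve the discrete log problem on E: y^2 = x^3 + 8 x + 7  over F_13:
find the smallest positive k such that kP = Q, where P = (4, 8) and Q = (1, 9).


Enumerate multiples of P until we hit Q = (1, 9):
  1P = (4, 8)
  2P = (1, 9)
Match found at i = 2.

k = 2


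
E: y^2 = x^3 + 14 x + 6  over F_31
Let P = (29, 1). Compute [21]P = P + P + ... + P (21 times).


k = 21 = 10101_2 (binary, LSB first: 10101)
Double-and-add from P = (29, 1):
  bit 0 = 1: acc = O + (29, 1) = (29, 1)
  bit 1 = 0: acc unchanged = (29, 1)
  bit 2 = 1: acc = (29, 1) + (20, 3) = (23, 8)
  bit 3 = 0: acc unchanged = (23, 8)
  bit 4 = 1: acc = (23, 8) + (8, 14) = (20, 28)

21P = (20, 28)


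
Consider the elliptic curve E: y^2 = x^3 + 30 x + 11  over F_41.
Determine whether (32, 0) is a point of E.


Check whether y^2 = x^3 + 30 x + 11 (mod 41) for (x, y) = (32, 0).
LHS: y^2 = 0^2 mod 41 = 0
RHS: x^3 + 30 x + 11 = 32^3 + 30*32 + 11 mod 41 = 37
LHS != RHS

No, not on the curve


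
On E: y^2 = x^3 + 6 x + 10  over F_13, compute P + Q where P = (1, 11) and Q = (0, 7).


P != Q, so use the chord formula.
s = (y2 - y1) / (x2 - x1) = (9) / (12) mod 13 = 4
x3 = s^2 - x1 - x2 mod 13 = 4^2 - 1 - 0 = 2
y3 = s (x1 - x3) - y1 mod 13 = 4 * (1 - 2) - 11 = 11

P + Q = (2, 11)


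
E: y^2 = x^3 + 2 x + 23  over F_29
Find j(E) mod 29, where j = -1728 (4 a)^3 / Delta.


Delta = -16(4 a^3 + 27 b^2) mod 29 = 2
-1728 * (4 a)^3 = -1728 * (4*2)^3 mod 29 = 25
j = 25 * 2^(-1) mod 29 = 27

j = 27 (mod 29)


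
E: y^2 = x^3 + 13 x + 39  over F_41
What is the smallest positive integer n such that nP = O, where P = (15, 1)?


Compute successive multiples of P until we hit O:
  1P = (15, 1)
  2P = (21, 26)
  3P = (3, 8)
  4P = (39, 13)
  5P = (18, 18)
  6P = (31, 4)
  7P = (0, 30)
  8P = (25, 32)
  ... (continuing to 22P)
  22P = O

ord(P) = 22


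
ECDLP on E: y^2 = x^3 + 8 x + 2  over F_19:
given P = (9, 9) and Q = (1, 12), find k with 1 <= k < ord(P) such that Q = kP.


Enumerate multiples of P until we hit Q = (1, 12):
  1P = (9, 9)
  2P = (17, 4)
  3P = (2, 8)
  4P = (15, 1)
  5P = (1, 12)
Match found at i = 5.

k = 5


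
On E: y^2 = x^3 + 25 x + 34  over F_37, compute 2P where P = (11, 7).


Doubling: s = (3 x1^2 + a) / (2 y1)
s = (3*11^2 + 25) / (2*7) mod 37 = 33
x3 = s^2 - 2 x1 mod 37 = 33^2 - 2*11 = 31
y3 = s (x1 - x3) - y1 mod 37 = 33 * (11 - 31) - 7 = 36

2P = (31, 36)


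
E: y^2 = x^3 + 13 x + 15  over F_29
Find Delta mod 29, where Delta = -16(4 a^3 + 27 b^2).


4 a^3 + 27 b^2 = 4*13^3 + 27*15^2 = 8788 + 6075 = 14863
Delta = -16 * (14863) = -237808
Delta mod 29 = 21

Delta = 21 (mod 29)


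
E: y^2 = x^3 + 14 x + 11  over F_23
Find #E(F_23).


For each x in F_23, count y with y^2 = x^3 + 14 x + 11 mod 23:
  x = 1: RHS = 3, y in [7, 16]  -> 2 point(s)
  x = 2: RHS = 1, y in [1, 22]  -> 2 point(s)
  x = 4: RHS = 16, y in [4, 19]  -> 2 point(s)
  x = 6: RHS = 12, y in [9, 14]  -> 2 point(s)
  x = 10: RHS = 1, y in [1, 22]  -> 2 point(s)
  x = 11: RHS = 1, y in [1, 22]  -> 2 point(s)
  x = 15: RHS = 8, y in [10, 13]  -> 2 point(s)
  x = 18: RHS = 0, y in [0]  -> 1 point(s)
  x = 19: RHS = 6, y in [11, 12]  -> 2 point(s)
Affine points: 17. Add the point at infinity: total = 18.

#E(F_23) = 18


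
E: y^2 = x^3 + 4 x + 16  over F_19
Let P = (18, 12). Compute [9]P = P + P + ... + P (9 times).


k = 9 = 1001_2 (binary, LSB first: 1001)
Double-and-add from P = (18, 12):
  bit 0 = 1: acc = O + (18, 12) = (18, 12)
  bit 1 = 0: acc unchanged = (18, 12)
  bit 2 = 0: acc unchanged = (18, 12)
  bit 3 = 1: acc = (18, 12) + (14, 17) = (4, 18)

9P = (4, 18)


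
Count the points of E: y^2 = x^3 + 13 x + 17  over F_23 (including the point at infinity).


For each x in F_23, count y with y^2 = x^3 + 13 x + 17 mod 23:
  x = 1: RHS = 8, y in [10, 13]  -> 2 point(s)
  x = 4: RHS = 18, y in [8, 15]  -> 2 point(s)
  x = 5: RHS = 0, y in [0]  -> 1 point(s)
  x = 6: RHS = 12, y in [9, 14]  -> 2 point(s)
  x = 8: RHS = 12, y in [9, 14]  -> 2 point(s)
  x = 9: RHS = 12, y in [9, 14]  -> 2 point(s)
  x = 19: RHS = 16, y in [4, 19]  -> 2 point(s)
  x = 21: RHS = 6, y in [11, 12]  -> 2 point(s)
  x = 22: RHS = 3, y in [7, 16]  -> 2 point(s)
Affine points: 17. Add the point at infinity: total = 18.

#E(F_23) = 18


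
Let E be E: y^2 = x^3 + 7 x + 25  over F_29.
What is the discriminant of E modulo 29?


4 a^3 + 27 b^2 = 4*7^3 + 27*25^2 = 1372 + 16875 = 18247
Delta = -16 * (18247) = -291952
Delta mod 29 = 20

Delta = 20 (mod 29)


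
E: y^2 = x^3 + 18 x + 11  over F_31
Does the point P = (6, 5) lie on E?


Check whether y^2 = x^3 + 18 x + 11 (mod 31) for (x, y) = (6, 5).
LHS: y^2 = 5^2 mod 31 = 25
RHS: x^3 + 18 x + 11 = 6^3 + 18*6 + 11 mod 31 = 25
LHS = RHS

Yes, on the curve


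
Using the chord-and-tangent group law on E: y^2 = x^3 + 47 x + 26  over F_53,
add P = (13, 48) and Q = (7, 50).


P != Q, so use the chord formula.
s = (y2 - y1) / (x2 - x1) = (2) / (47) mod 53 = 35
x3 = s^2 - x1 - x2 mod 53 = 35^2 - 13 - 7 = 39
y3 = s (x1 - x3) - y1 mod 53 = 35 * (13 - 39) - 48 = 49

P + Q = (39, 49)


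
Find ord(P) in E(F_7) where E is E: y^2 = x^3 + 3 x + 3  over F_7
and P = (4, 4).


Compute successive multiples of P until we hit O:
  1P = (4, 4)
  2P = (3, 5)
  3P = (1, 0)
  4P = (3, 2)
  5P = (4, 3)
  6P = O

ord(P) = 6


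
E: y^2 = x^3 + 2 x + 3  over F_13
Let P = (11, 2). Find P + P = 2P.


Doubling: s = (3 x1^2 + a) / (2 y1)
s = (3*11^2 + 2) / (2*2) mod 13 = 10
x3 = s^2 - 2 x1 mod 13 = 10^2 - 2*11 = 0
y3 = s (x1 - x3) - y1 mod 13 = 10 * (11 - 0) - 2 = 4

2P = (0, 4)


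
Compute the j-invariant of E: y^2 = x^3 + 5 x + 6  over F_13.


Delta = -16(4 a^3 + 27 b^2) mod 13 = 4
-1728 * (4 a)^3 = -1728 * (4*5)^3 mod 13 = 5
j = 5 * 4^(-1) mod 13 = 11

j = 11 (mod 13)


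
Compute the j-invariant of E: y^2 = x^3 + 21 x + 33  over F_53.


Delta = -16(4 a^3 + 27 b^2) mod 53 = 28
-1728 * (4 a)^3 = -1728 * (4*21)^3 mod 53 = 52
j = 52 * 28^(-1) mod 53 = 17

j = 17 (mod 53)


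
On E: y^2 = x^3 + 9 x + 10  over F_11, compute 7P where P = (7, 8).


k = 7 = 111_2 (binary, LSB first: 111)
Double-and-add from P = (7, 8):
  bit 0 = 1: acc = O + (7, 8) = (7, 8)
  bit 1 = 1: acc = (7, 8) + (2, 5) = (5, 2)
  bit 2 = 1: acc = (5, 2) + (8, 0) = (7, 3)

7P = (7, 3)


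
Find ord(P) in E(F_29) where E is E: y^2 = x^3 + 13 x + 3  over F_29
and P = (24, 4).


Compute successive multiples of P until we hit O:
  1P = (24, 4)
  2P = (15, 8)
  3P = (26, 13)
  4P = (21, 24)
  5P = (22, 2)
  6P = (13, 7)
  7P = (17, 2)
  8P = (23, 17)
  ... (continuing to 22P)
  22P = O

ord(P) = 22


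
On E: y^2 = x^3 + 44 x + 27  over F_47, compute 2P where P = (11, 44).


Doubling: s = (3 x1^2 + a) / (2 y1)
s = (3*11^2 + 44) / (2*44) mod 47 = 34
x3 = s^2 - 2 x1 mod 47 = 34^2 - 2*11 = 6
y3 = s (x1 - x3) - y1 mod 47 = 34 * (11 - 6) - 44 = 32

2P = (6, 32)


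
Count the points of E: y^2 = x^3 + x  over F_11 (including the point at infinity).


For each x in F_11, count y with y^2 = x^3 + 1 x + 0 mod 11:
  x = 0: RHS = 0, y in [0]  -> 1 point(s)
  x = 5: RHS = 9, y in [3, 8]  -> 2 point(s)
  x = 7: RHS = 9, y in [3, 8]  -> 2 point(s)
  x = 8: RHS = 3, y in [5, 6]  -> 2 point(s)
  x = 9: RHS = 1, y in [1, 10]  -> 2 point(s)
  x = 10: RHS = 9, y in [3, 8]  -> 2 point(s)
Affine points: 11. Add the point at infinity: total = 12.

#E(F_11) = 12


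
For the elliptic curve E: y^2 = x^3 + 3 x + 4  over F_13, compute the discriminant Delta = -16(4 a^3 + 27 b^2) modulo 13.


4 a^3 + 27 b^2 = 4*3^3 + 27*4^2 = 108 + 432 = 540
Delta = -16 * (540) = -8640
Delta mod 13 = 5

Delta = 5 (mod 13)


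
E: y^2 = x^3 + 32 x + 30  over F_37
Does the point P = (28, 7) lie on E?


Check whether y^2 = x^3 + 32 x + 30 (mod 37) for (x, y) = (28, 7).
LHS: y^2 = 7^2 mod 37 = 12
RHS: x^3 + 32 x + 30 = 28^3 + 32*28 + 30 mod 37 = 12
LHS = RHS

Yes, on the curve


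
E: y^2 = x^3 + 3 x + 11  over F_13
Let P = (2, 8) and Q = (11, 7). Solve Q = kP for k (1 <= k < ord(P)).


Enumerate multiples of P until we hit Q = (11, 7):
  1P = (2, 8)
  2P = (8, 1)
  3P = (4, 3)
  4P = (10, 12)
  5P = (11, 7)
Match found at i = 5.

k = 5


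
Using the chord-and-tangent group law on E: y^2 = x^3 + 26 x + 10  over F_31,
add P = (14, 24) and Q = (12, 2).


P != Q, so use the chord formula.
s = (y2 - y1) / (x2 - x1) = (9) / (29) mod 31 = 11
x3 = s^2 - x1 - x2 mod 31 = 11^2 - 14 - 12 = 2
y3 = s (x1 - x3) - y1 mod 31 = 11 * (14 - 2) - 24 = 15

P + Q = (2, 15)


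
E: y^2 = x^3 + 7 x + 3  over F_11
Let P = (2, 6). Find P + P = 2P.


Doubling: s = (3 x1^2 + a) / (2 y1)
s = (3*2^2 + 7) / (2*6) mod 11 = 8
x3 = s^2 - 2 x1 mod 11 = 8^2 - 2*2 = 5
y3 = s (x1 - x3) - y1 mod 11 = 8 * (2 - 5) - 6 = 3

2P = (5, 3)


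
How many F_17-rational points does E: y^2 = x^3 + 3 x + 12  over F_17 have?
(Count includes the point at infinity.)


For each x in F_17, count y with y^2 = x^3 + 3 x + 12 mod 17:
  x = 1: RHS = 16, y in [4, 13]  -> 2 point(s)
  x = 2: RHS = 9, y in [3, 14]  -> 2 point(s)
  x = 5: RHS = 16, y in [4, 13]  -> 2 point(s)
  x = 6: RHS = 8, y in [5, 12]  -> 2 point(s)
  x = 7: RHS = 2, y in [6, 11]  -> 2 point(s)
  x = 8: RHS = 4, y in [2, 15]  -> 2 point(s)
  x = 11: RHS = 16, y in [4, 13]  -> 2 point(s)
  x = 12: RHS = 8, y in [5, 12]  -> 2 point(s)
  x = 13: RHS = 4, y in [2, 15]  -> 2 point(s)
  x = 15: RHS = 15, y in [7, 10]  -> 2 point(s)
  x = 16: RHS = 8, y in [5, 12]  -> 2 point(s)
Affine points: 22. Add the point at infinity: total = 23.

#E(F_17) = 23


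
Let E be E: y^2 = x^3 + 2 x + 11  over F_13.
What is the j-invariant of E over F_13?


Delta = -16(4 a^3 + 27 b^2) mod 13 = 9
-1728 * (4 a)^3 = -1728 * (4*2)^3 mod 13 = 5
j = 5 * 9^(-1) mod 13 = 2

j = 2 (mod 13)


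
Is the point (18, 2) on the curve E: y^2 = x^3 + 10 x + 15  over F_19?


Check whether y^2 = x^3 + 10 x + 15 (mod 19) for (x, y) = (18, 2).
LHS: y^2 = 2^2 mod 19 = 4
RHS: x^3 + 10 x + 15 = 18^3 + 10*18 + 15 mod 19 = 4
LHS = RHS

Yes, on the curve


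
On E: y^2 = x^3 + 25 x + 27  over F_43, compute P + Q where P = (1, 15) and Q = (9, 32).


P != Q, so use the chord formula.
s = (y2 - y1) / (x2 - x1) = (17) / (8) mod 43 = 29
x3 = s^2 - x1 - x2 mod 43 = 29^2 - 1 - 9 = 14
y3 = s (x1 - x3) - y1 mod 43 = 29 * (1 - 14) - 15 = 38

P + Q = (14, 38)


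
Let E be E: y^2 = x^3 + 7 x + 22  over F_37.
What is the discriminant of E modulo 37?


4 a^3 + 27 b^2 = 4*7^3 + 27*22^2 = 1372 + 13068 = 14440
Delta = -16 * (14440) = -231040
Delta mod 37 = 25

Delta = 25 (mod 37)


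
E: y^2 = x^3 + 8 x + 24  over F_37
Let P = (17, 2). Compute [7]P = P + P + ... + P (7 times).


k = 7 = 111_2 (binary, LSB first: 111)
Double-and-add from P = (17, 2):
  bit 0 = 1: acc = O + (17, 2) = (17, 2)
  bit 1 = 1: acc = (17, 2) + (2, 14) = (29, 15)
  bit 2 = 1: acc = (29, 15) + (32, 28) = (3, 36)

7P = (3, 36)


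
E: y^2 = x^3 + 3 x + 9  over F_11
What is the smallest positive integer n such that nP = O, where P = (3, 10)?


Compute successive multiples of P until we hit O:
  1P = (3, 10)
  2P = (10, 7)
  3P = (2, 10)
  4P = (6, 1)
  5P = (0, 3)
  6P = (0, 8)
  7P = (6, 10)
  8P = (2, 1)
  ... (continuing to 11P)
  11P = O

ord(P) = 11


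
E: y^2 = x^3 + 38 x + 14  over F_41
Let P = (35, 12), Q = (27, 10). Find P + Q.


P != Q, so use the chord formula.
s = (y2 - y1) / (x2 - x1) = (39) / (33) mod 41 = 31
x3 = s^2 - x1 - x2 mod 41 = 31^2 - 35 - 27 = 38
y3 = s (x1 - x3) - y1 mod 41 = 31 * (35 - 38) - 12 = 18

P + Q = (38, 18)


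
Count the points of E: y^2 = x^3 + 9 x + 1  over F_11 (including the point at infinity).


For each x in F_11, count y with y^2 = x^3 + 9 x + 1 mod 11:
  x = 0: RHS = 1, y in [1, 10]  -> 2 point(s)
  x = 1: RHS = 0, y in [0]  -> 1 point(s)
  x = 2: RHS = 5, y in [4, 7]  -> 2 point(s)
  x = 3: RHS = 0, y in [0]  -> 1 point(s)
  x = 7: RHS = 0, y in [0]  -> 1 point(s)
Affine points: 7. Add the point at infinity: total = 8.

#E(F_11) = 8


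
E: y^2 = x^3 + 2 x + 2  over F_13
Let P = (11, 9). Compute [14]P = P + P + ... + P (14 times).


k = 14 = 1110_2 (binary, LSB first: 0111)
Double-and-add from P = (11, 9):
  bit 0 = 0: acc unchanged = O
  bit 1 = 1: acc = O + (3, 3) = (3, 3)
  bit 2 = 1: acc = (3, 3) + (4, 3) = (6, 10)
  bit 3 = 1: acc = (6, 10) + (8, 7) = (11, 4)

14P = (11, 4)


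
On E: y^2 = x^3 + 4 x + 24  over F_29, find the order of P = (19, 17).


Compute successive multiples of P until we hit O:
  1P = (19, 17)
  2P = (0, 13)
  3P = (9, 8)
  4P = (5, 13)
  5P = (11, 6)
  6P = (24, 16)
  7P = (22, 1)
  8P = (10, 22)
  ... (continuing to 24P)
  24P = O

ord(P) = 24


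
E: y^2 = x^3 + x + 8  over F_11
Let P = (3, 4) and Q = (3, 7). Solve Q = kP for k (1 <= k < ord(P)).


Enumerate multiples of P until we hit Q = (3, 7):
  1P = (3, 4)
  2P = (9, 8)
  3P = (8, 0)
  4P = (9, 3)
  5P = (3, 7)
Match found at i = 5.

k = 5


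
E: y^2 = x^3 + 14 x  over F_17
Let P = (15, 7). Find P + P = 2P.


Doubling: s = (3 x1^2 + a) / (2 y1)
s = (3*15^2 + 14) / (2*7) mod 17 = 14
x3 = s^2 - 2 x1 mod 17 = 14^2 - 2*15 = 13
y3 = s (x1 - x3) - y1 mod 17 = 14 * (15 - 13) - 7 = 4

2P = (13, 4)


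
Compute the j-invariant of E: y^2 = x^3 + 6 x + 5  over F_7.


Delta = -16(4 a^3 + 27 b^2) mod 7 = 2
-1728 * (4 a)^3 = -1728 * (4*6)^3 mod 7 = 6
j = 6 * 2^(-1) mod 7 = 3

j = 3 (mod 7)


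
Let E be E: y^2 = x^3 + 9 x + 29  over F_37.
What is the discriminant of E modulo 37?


4 a^3 + 27 b^2 = 4*9^3 + 27*29^2 = 2916 + 22707 = 25623
Delta = -16 * (25623) = -409968
Delta mod 37 = 29

Delta = 29 (mod 37)


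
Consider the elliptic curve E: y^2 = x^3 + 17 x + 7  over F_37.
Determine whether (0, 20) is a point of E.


Check whether y^2 = x^3 + 17 x + 7 (mod 37) for (x, y) = (0, 20).
LHS: y^2 = 20^2 mod 37 = 30
RHS: x^3 + 17 x + 7 = 0^3 + 17*0 + 7 mod 37 = 7
LHS != RHS

No, not on the curve


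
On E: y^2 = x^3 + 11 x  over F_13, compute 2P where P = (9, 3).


Doubling: s = (3 x1^2 + a) / (2 y1)
s = (3*9^2 + 11) / (2*3) mod 13 = 12
x3 = s^2 - 2 x1 mod 13 = 12^2 - 2*9 = 9
y3 = s (x1 - x3) - y1 mod 13 = 12 * (9 - 9) - 3 = 10

2P = (9, 10)


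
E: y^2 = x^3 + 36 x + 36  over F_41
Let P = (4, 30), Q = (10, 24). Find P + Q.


P != Q, so use the chord formula.
s = (y2 - y1) / (x2 - x1) = (35) / (6) mod 41 = 40
x3 = s^2 - x1 - x2 mod 41 = 40^2 - 4 - 10 = 28
y3 = s (x1 - x3) - y1 mod 41 = 40 * (4 - 28) - 30 = 35

P + Q = (28, 35)


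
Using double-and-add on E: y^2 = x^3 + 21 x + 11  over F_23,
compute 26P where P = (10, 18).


k = 26 = 11010_2 (binary, LSB first: 01011)
Double-and-add from P = (10, 18):
  bit 0 = 0: acc unchanged = O
  bit 1 = 1: acc = O + (6, 10) = (6, 10)
  bit 2 = 0: acc unchanged = (6, 10)
  bit 3 = 1: acc = (6, 10) + (22, 14) = (8, 1)
  bit 4 = 1: acc = (8, 1) + (14, 6) = (10, 5)

26P = (10, 5)


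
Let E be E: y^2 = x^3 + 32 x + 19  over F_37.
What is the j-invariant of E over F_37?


Delta = -16(4 a^3 + 27 b^2) mod 37 = 11
-1728 * (4 a)^3 = -1728 * (4*32)^3 mod 37 = 23
j = 23 * 11^(-1) mod 37 = 29

j = 29 (mod 37)


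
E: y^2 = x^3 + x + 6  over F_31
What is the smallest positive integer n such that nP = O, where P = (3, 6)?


Compute successive multiples of P until we hit O:
  1P = (3, 6)
  2P = (27, 0)
  3P = (3, 25)
  4P = O

ord(P) = 4


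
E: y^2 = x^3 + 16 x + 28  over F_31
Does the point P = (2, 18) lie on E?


Check whether y^2 = x^3 + 16 x + 28 (mod 31) for (x, y) = (2, 18).
LHS: y^2 = 18^2 mod 31 = 14
RHS: x^3 + 16 x + 28 = 2^3 + 16*2 + 28 mod 31 = 6
LHS != RHS

No, not on the curve


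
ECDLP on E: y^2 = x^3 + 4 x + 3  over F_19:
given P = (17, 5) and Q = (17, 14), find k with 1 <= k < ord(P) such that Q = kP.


Enumerate multiples of P until we hit Q = (17, 14):
  1P = (17, 5)
  2P = (2, 0)
  3P = (17, 14)
Match found at i = 3.

k = 3


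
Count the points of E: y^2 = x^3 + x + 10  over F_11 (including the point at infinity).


For each x in F_11, count y with y^2 = x^3 + 1 x + 10 mod 11:
  x = 1: RHS = 1, y in [1, 10]  -> 2 point(s)
  x = 2: RHS = 9, y in [3, 8]  -> 2 point(s)
  x = 4: RHS = 1, y in [1, 10]  -> 2 point(s)
  x = 6: RHS = 1, y in [1, 10]  -> 2 point(s)
  x = 9: RHS = 0, y in [0]  -> 1 point(s)
Affine points: 9. Add the point at infinity: total = 10.

#E(F_11) = 10


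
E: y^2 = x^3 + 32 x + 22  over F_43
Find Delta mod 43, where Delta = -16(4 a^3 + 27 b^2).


4 a^3 + 27 b^2 = 4*32^3 + 27*22^2 = 131072 + 13068 = 144140
Delta = -16 * (144140) = -2306240
Delta mod 43 = 22

Delta = 22 (mod 43)


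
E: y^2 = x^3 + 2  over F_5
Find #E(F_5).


For each x in F_5, count y with y^2 = x^3 + 0 x + 2 mod 5:
  x = 2: RHS = 0, y in [0]  -> 1 point(s)
  x = 3: RHS = 4, y in [2, 3]  -> 2 point(s)
  x = 4: RHS = 1, y in [1, 4]  -> 2 point(s)
Affine points: 5. Add the point at infinity: total = 6.

#E(F_5) = 6


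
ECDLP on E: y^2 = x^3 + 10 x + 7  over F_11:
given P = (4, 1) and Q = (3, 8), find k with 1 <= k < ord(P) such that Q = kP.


Enumerate multiples of P until we hit Q = (3, 8):
  1P = (4, 1)
  2P = (8, 4)
  3P = (3, 8)
Match found at i = 3.

k = 3


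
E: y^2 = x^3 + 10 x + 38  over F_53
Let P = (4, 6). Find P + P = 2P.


Doubling: s = (3 x1^2 + a) / (2 y1)
s = (3*4^2 + 10) / (2*6) mod 53 = 49
x3 = s^2 - 2 x1 mod 53 = 49^2 - 2*4 = 8
y3 = s (x1 - x3) - y1 mod 53 = 49 * (4 - 8) - 6 = 10

2P = (8, 10)


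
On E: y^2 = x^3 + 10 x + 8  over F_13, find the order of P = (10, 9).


Compute successive multiples of P until we hit O:
  1P = (10, 9)
  2P = (2, 6)
  3P = (5, 1)
  4P = (12, 6)
  5P = (3, 0)
  6P = (12, 7)
  7P = (5, 12)
  8P = (2, 7)
  ... (continuing to 10P)
  10P = O

ord(P) = 10


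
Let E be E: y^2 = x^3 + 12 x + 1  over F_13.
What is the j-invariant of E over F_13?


Delta = -16(4 a^3 + 27 b^2) mod 13 = 9
-1728 * (4 a)^3 = -1728 * (4*12)^3 mod 13 = 1
j = 1 * 9^(-1) mod 13 = 3

j = 3 (mod 13)


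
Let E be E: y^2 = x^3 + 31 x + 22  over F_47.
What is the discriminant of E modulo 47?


4 a^3 + 27 b^2 = 4*31^3 + 27*22^2 = 119164 + 13068 = 132232
Delta = -16 * (132232) = -2115712
Delta mod 47 = 40

Delta = 40 (mod 47)


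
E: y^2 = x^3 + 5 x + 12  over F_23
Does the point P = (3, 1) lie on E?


Check whether y^2 = x^3 + 5 x + 12 (mod 23) for (x, y) = (3, 1).
LHS: y^2 = 1^2 mod 23 = 1
RHS: x^3 + 5 x + 12 = 3^3 + 5*3 + 12 mod 23 = 8
LHS != RHS

No, not on the curve


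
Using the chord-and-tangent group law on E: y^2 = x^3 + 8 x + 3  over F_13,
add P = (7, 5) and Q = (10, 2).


P != Q, so use the chord formula.
s = (y2 - y1) / (x2 - x1) = (10) / (3) mod 13 = 12
x3 = s^2 - x1 - x2 mod 13 = 12^2 - 7 - 10 = 10
y3 = s (x1 - x3) - y1 mod 13 = 12 * (7 - 10) - 5 = 11

P + Q = (10, 11)


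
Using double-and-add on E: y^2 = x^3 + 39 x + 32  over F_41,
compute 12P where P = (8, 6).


k = 12 = 1100_2 (binary, LSB first: 0011)
Double-and-add from P = (8, 6):
  bit 0 = 0: acc unchanged = O
  bit 1 = 0: acc unchanged = O
  bit 2 = 1: acc = O + (29, 38) = (29, 38)
  bit 3 = 1: acc = (29, 38) + (26, 34) = (6, 20)

12P = (6, 20)


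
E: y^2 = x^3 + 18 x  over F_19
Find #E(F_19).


For each x in F_19, count y with y^2 = x^3 + 18 x + 0 mod 19:
  x = 0: RHS = 0, y in [0]  -> 1 point(s)
  x = 1: RHS = 0, y in [0]  -> 1 point(s)
  x = 2: RHS = 6, y in [5, 14]  -> 2 point(s)
  x = 3: RHS = 5, y in [9, 10]  -> 2 point(s)
  x = 5: RHS = 6, y in [5, 14]  -> 2 point(s)
  x = 6: RHS = 1, y in [1, 18]  -> 2 point(s)
  x = 9: RHS = 17, y in [6, 13]  -> 2 point(s)
  x = 11: RHS = 9, y in [3, 16]  -> 2 point(s)
  x = 12: RHS = 6, y in [5, 14]  -> 2 point(s)
  x = 15: RHS = 16, y in [4, 15]  -> 2 point(s)
  x = 18: RHS = 0, y in [0]  -> 1 point(s)
Affine points: 19. Add the point at infinity: total = 20.

#E(F_19) = 20


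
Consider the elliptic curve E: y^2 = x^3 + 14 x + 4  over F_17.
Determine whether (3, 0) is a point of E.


Check whether y^2 = x^3 + 14 x + 4 (mod 17) for (x, y) = (3, 0).
LHS: y^2 = 0^2 mod 17 = 0
RHS: x^3 + 14 x + 4 = 3^3 + 14*3 + 4 mod 17 = 5
LHS != RHS

No, not on the curve


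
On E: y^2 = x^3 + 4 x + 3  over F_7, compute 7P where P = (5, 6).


k = 7 = 111_2 (binary, LSB first: 111)
Double-and-add from P = (5, 6):
  bit 0 = 1: acc = O + (5, 6) = (5, 6)
  bit 1 = 1: acc = (5, 6) + (5, 1) = O
  bit 2 = 1: acc = O + (5, 6) = (5, 6)

7P = (5, 6)


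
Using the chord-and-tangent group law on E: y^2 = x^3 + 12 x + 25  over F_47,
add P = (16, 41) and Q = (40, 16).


P != Q, so use the chord formula.
s = (y2 - y1) / (x2 - x1) = (22) / (24) mod 47 = 44
x3 = s^2 - x1 - x2 mod 47 = 44^2 - 16 - 40 = 0
y3 = s (x1 - x3) - y1 mod 47 = 44 * (16 - 0) - 41 = 5

P + Q = (0, 5)


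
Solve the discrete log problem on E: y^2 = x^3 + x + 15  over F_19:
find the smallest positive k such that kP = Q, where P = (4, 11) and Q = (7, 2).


Enumerate multiples of P until we hit Q = (7, 2):
  1P = (4, 11)
  2P = (16, 2)
  3P = (15, 2)
  4P = (17, 10)
  5P = (7, 17)
  6P = (12, 11)
  7P = (3, 8)
  8P = (2, 14)
  9P = (1, 13)
  10P = (6, 3)
  11P = (6, 16)
  12P = (1, 6)
  13P = (2, 5)
  14P = (3, 11)
  15P = (12, 8)
  16P = (7, 2)
Match found at i = 16.

k = 16


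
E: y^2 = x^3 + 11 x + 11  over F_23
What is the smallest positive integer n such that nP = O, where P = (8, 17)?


Compute successive multiples of P until we hit O:
  1P = (8, 17)
  2P = (2, 8)
  3P = (21, 21)
  4P = (19, 15)
  5P = (12, 13)
  6P = (4, 2)
  7P = (15, 20)
  8P = (3, 18)
  ... (continuing to 18P)
  18P = O

ord(P) = 18


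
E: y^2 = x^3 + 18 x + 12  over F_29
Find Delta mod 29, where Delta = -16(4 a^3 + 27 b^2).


4 a^3 + 27 b^2 = 4*18^3 + 27*12^2 = 23328 + 3888 = 27216
Delta = -16 * (27216) = -435456
Delta mod 29 = 8

Delta = 8 (mod 29)


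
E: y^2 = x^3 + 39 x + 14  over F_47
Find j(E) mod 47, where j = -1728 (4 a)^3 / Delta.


Delta = -16(4 a^3 + 27 b^2) mod 47 = 31
-1728 * (4 a)^3 = -1728 * (4*39)^3 mod 47 = 42
j = 42 * 31^(-1) mod 47 = 15

j = 15 (mod 47)


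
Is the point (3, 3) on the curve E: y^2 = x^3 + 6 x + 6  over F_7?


Check whether y^2 = x^3 + 6 x + 6 (mod 7) for (x, y) = (3, 3).
LHS: y^2 = 3^2 mod 7 = 2
RHS: x^3 + 6 x + 6 = 3^3 + 6*3 + 6 mod 7 = 2
LHS = RHS

Yes, on the curve


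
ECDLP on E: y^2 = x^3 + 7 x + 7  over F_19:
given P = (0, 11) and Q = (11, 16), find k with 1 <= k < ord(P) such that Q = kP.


Enumerate multiples of P until we hit Q = (11, 16):
  1P = (0, 11)
  2P = (16, 15)
  3P = (9, 1)
  4P = (11, 16)
Match found at i = 4.

k = 4


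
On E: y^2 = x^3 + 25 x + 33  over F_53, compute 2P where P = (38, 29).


Doubling: s = (3 x1^2 + a) / (2 y1)
s = (3*38^2 + 25) / (2*29) mod 53 = 34
x3 = s^2 - 2 x1 mod 53 = 34^2 - 2*38 = 20
y3 = s (x1 - x3) - y1 mod 53 = 34 * (38 - 20) - 29 = 0

2P = (20, 0)


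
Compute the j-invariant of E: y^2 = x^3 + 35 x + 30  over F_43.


Delta = -16(4 a^3 + 27 b^2) mod 43 = 8
-1728 * (4 a)^3 = -1728 * (4*35)^3 mod 43 = 16
j = 16 * 8^(-1) mod 43 = 2

j = 2 (mod 43)


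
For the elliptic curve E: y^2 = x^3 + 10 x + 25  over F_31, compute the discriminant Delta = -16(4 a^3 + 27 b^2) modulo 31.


4 a^3 + 27 b^2 = 4*10^3 + 27*25^2 = 4000 + 16875 = 20875
Delta = -16 * (20875) = -334000
Delta mod 31 = 25

Delta = 25 (mod 31)


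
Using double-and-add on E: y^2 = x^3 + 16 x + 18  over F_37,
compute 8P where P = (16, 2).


k = 8 = 1000_2 (binary, LSB first: 0001)
Double-and-add from P = (16, 2):
  bit 0 = 0: acc unchanged = O
  bit 1 = 0: acc unchanged = O
  bit 2 = 0: acc unchanged = O
  bit 3 = 1: acc = O + (18, 25) = (18, 25)

8P = (18, 25)


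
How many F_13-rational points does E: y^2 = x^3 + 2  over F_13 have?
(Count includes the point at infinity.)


For each x in F_13, count y with y^2 = x^3 + 0 x + 2 mod 13:
  x = 1: RHS = 3, y in [4, 9]  -> 2 point(s)
  x = 2: RHS = 10, y in [6, 7]  -> 2 point(s)
  x = 3: RHS = 3, y in [4, 9]  -> 2 point(s)
  x = 4: RHS = 1, y in [1, 12]  -> 2 point(s)
  x = 5: RHS = 10, y in [6, 7]  -> 2 point(s)
  x = 6: RHS = 10, y in [6, 7]  -> 2 point(s)
  x = 9: RHS = 3, y in [4, 9]  -> 2 point(s)
  x = 10: RHS = 1, y in [1, 12]  -> 2 point(s)
  x = 12: RHS = 1, y in [1, 12]  -> 2 point(s)
Affine points: 18. Add the point at infinity: total = 19.

#E(F_13) = 19


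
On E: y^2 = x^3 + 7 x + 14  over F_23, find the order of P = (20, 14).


Compute successive multiples of P until we hit O:
  1P = (20, 14)
  2P = (9, 1)
  3P = (3, 4)
  4P = (13, 5)
  5P = (17, 3)
  6P = (2, 6)
  7P = (10, 16)
  8P = (5, 6)
  ... (continuing to 25P)
  25P = O

ord(P) = 25


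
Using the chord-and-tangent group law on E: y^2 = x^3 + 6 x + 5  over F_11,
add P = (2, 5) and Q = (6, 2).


P != Q, so use the chord formula.
s = (y2 - y1) / (x2 - x1) = (8) / (4) mod 11 = 2
x3 = s^2 - x1 - x2 mod 11 = 2^2 - 2 - 6 = 7
y3 = s (x1 - x3) - y1 mod 11 = 2 * (2 - 7) - 5 = 7

P + Q = (7, 7)


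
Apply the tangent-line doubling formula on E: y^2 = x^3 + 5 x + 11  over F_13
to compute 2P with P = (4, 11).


Doubling: s = (3 x1^2 + a) / (2 y1)
s = (3*4^2 + 5) / (2*11) mod 13 = 3
x3 = s^2 - 2 x1 mod 13 = 3^2 - 2*4 = 1
y3 = s (x1 - x3) - y1 mod 13 = 3 * (4 - 1) - 11 = 11

2P = (1, 11)


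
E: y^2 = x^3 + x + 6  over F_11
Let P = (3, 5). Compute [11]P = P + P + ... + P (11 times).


k = 11 = 1011_2 (binary, LSB first: 1101)
Double-and-add from P = (3, 5):
  bit 0 = 1: acc = O + (3, 5) = (3, 5)
  bit 1 = 1: acc = (3, 5) + (8, 3) = (5, 9)
  bit 2 = 0: acc unchanged = (5, 9)
  bit 3 = 1: acc = (5, 9) + (2, 4) = (8, 8)

11P = (8, 8)
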